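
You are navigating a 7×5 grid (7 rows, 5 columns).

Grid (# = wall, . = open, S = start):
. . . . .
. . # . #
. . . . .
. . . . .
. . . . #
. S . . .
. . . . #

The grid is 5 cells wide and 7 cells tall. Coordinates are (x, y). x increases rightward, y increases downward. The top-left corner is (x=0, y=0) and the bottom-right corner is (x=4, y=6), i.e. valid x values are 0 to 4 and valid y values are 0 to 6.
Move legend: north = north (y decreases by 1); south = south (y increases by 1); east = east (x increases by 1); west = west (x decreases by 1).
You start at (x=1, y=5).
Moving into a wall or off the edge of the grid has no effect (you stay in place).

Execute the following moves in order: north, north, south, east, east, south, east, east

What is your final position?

Answer: Final position: (x=4, y=5)

Derivation:
Start: (x=1, y=5)
  north (north): (x=1, y=5) -> (x=1, y=4)
  north (north): (x=1, y=4) -> (x=1, y=3)
  south (south): (x=1, y=3) -> (x=1, y=4)
  east (east): (x=1, y=4) -> (x=2, y=4)
  east (east): (x=2, y=4) -> (x=3, y=4)
  south (south): (x=3, y=4) -> (x=3, y=5)
  east (east): (x=3, y=5) -> (x=4, y=5)
  east (east): blocked, stay at (x=4, y=5)
Final: (x=4, y=5)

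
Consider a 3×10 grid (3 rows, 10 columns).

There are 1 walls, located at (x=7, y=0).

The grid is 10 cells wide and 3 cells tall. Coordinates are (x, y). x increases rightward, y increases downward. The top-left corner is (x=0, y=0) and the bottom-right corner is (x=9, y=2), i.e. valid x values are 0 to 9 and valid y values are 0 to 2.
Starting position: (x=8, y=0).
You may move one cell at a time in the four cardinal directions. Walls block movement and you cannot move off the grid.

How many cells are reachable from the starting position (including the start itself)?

Answer: Reachable cells: 29

Derivation:
BFS flood-fill from (x=8, y=0):
  Distance 0: (x=8, y=0)
  Distance 1: (x=9, y=0), (x=8, y=1)
  Distance 2: (x=7, y=1), (x=9, y=1), (x=8, y=2)
  Distance 3: (x=6, y=1), (x=7, y=2), (x=9, y=2)
  Distance 4: (x=6, y=0), (x=5, y=1), (x=6, y=2)
  Distance 5: (x=5, y=0), (x=4, y=1), (x=5, y=2)
  Distance 6: (x=4, y=0), (x=3, y=1), (x=4, y=2)
  Distance 7: (x=3, y=0), (x=2, y=1), (x=3, y=2)
  Distance 8: (x=2, y=0), (x=1, y=1), (x=2, y=2)
  Distance 9: (x=1, y=0), (x=0, y=1), (x=1, y=2)
  Distance 10: (x=0, y=0), (x=0, y=2)
Total reachable: 29 (grid has 29 open cells total)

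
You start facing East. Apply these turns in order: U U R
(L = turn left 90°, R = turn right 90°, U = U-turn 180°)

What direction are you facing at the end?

Answer: Final heading: South

Derivation:
Start: East
  U (U-turn (180°)) -> West
  U (U-turn (180°)) -> East
  R (right (90° clockwise)) -> South
Final: South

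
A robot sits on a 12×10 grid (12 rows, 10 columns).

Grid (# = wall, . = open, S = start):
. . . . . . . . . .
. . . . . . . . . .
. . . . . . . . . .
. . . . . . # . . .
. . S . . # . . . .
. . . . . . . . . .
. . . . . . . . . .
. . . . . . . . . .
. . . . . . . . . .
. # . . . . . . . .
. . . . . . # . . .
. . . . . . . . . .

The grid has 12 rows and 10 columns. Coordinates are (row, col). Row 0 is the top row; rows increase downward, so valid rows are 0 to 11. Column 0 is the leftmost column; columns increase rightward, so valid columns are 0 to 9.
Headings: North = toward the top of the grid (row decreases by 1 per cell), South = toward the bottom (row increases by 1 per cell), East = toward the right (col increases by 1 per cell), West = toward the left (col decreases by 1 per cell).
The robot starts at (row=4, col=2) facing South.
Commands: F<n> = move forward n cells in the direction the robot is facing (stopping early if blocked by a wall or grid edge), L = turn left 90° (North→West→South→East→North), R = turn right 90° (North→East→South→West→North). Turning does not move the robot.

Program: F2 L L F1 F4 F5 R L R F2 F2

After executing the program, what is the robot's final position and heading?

Answer: Final position: (row=0, col=6), facing East

Derivation:
Start: (row=4, col=2), facing South
  F2: move forward 2, now at (row=6, col=2)
  L: turn left, now facing East
  L: turn left, now facing North
  F1: move forward 1, now at (row=5, col=2)
  F4: move forward 4, now at (row=1, col=2)
  F5: move forward 1/5 (blocked), now at (row=0, col=2)
  R: turn right, now facing East
  L: turn left, now facing North
  R: turn right, now facing East
  F2: move forward 2, now at (row=0, col=4)
  F2: move forward 2, now at (row=0, col=6)
Final: (row=0, col=6), facing East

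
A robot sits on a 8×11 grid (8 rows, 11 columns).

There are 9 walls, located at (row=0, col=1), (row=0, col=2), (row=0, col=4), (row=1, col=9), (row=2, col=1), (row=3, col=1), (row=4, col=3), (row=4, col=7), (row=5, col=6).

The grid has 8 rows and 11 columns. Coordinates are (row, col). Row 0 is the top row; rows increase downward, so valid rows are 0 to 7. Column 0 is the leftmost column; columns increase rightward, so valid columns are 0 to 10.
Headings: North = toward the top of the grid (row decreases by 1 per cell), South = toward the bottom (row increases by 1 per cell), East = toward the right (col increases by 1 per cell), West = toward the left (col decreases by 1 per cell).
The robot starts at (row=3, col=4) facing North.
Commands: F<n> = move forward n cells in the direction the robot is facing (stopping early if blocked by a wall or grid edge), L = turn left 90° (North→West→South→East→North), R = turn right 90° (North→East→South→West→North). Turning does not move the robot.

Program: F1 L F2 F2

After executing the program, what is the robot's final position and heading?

Start: (row=3, col=4), facing North
  F1: move forward 1, now at (row=2, col=4)
  L: turn left, now facing West
  F2: move forward 2, now at (row=2, col=2)
  F2: move forward 0/2 (blocked), now at (row=2, col=2)
Final: (row=2, col=2), facing West

Answer: Final position: (row=2, col=2), facing West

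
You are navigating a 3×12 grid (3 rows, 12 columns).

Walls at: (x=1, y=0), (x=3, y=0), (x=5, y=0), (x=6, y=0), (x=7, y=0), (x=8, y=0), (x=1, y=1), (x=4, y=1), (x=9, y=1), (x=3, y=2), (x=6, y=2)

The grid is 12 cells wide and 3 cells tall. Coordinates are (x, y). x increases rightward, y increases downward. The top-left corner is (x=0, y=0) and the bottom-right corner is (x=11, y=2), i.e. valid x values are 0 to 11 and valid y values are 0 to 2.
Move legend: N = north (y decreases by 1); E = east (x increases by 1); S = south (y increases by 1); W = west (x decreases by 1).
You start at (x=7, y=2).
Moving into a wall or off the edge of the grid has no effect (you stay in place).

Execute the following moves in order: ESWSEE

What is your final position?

Answer: Final position: (x=9, y=2)

Derivation:
Start: (x=7, y=2)
  E (east): (x=7, y=2) -> (x=8, y=2)
  S (south): blocked, stay at (x=8, y=2)
  W (west): (x=8, y=2) -> (x=7, y=2)
  S (south): blocked, stay at (x=7, y=2)
  E (east): (x=7, y=2) -> (x=8, y=2)
  E (east): (x=8, y=2) -> (x=9, y=2)
Final: (x=9, y=2)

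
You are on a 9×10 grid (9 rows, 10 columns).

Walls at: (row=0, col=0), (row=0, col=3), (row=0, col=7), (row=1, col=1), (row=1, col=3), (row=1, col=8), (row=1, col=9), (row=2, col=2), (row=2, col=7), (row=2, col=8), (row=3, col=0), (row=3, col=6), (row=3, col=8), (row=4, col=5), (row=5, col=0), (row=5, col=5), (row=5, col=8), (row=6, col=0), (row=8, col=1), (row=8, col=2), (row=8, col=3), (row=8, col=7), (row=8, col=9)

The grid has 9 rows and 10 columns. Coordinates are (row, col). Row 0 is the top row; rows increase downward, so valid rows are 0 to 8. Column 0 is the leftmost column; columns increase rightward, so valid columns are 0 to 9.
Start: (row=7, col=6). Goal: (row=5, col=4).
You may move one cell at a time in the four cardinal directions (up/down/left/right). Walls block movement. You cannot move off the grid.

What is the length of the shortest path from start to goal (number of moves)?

BFS from (row=7, col=6) until reaching (row=5, col=4):
  Distance 0: (row=7, col=6)
  Distance 1: (row=6, col=6), (row=7, col=5), (row=7, col=7), (row=8, col=6)
  Distance 2: (row=5, col=6), (row=6, col=5), (row=6, col=7), (row=7, col=4), (row=7, col=8), (row=8, col=5)
  Distance 3: (row=4, col=6), (row=5, col=7), (row=6, col=4), (row=6, col=8), (row=7, col=3), (row=7, col=9), (row=8, col=4), (row=8, col=8)
  Distance 4: (row=4, col=7), (row=5, col=4), (row=6, col=3), (row=6, col=9), (row=7, col=2)  <- goal reached here
One shortest path (4 moves): (row=7, col=6) -> (row=7, col=5) -> (row=7, col=4) -> (row=6, col=4) -> (row=5, col=4)

Answer: Shortest path length: 4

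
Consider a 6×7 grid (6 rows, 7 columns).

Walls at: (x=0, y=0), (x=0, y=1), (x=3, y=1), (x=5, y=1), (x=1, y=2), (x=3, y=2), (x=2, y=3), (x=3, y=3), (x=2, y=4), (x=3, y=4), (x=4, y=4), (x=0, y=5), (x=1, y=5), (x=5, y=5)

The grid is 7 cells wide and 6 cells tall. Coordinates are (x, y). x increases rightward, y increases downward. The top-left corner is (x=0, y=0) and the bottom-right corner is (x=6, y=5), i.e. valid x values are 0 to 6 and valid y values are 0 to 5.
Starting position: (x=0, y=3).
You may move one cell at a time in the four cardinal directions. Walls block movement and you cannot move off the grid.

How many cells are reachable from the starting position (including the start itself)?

BFS flood-fill from (x=0, y=3):
  Distance 0: (x=0, y=3)
  Distance 1: (x=0, y=2), (x=1, y=3), (x=0, y=4)
  Distance 2: (x=1, y=4)
Total reachable: 5 (grid has 28 open cells total)

Answer: Reachable cells: 5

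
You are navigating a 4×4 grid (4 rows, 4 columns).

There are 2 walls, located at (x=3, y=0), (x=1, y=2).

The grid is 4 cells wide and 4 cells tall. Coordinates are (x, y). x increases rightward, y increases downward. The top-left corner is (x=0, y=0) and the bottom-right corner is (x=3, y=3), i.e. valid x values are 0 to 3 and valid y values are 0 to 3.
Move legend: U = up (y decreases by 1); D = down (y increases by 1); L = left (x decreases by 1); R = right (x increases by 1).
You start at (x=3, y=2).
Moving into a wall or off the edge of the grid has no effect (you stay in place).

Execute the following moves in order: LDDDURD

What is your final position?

Start: (x=3, y=2)
  L (left): (x=3, y=2) -> (x=2, y=2)
  D (down): (x=2, y=2) -> (x=2, y=3)
  D (down): blocked, stay at (x=2, y=3)
  D (down): blocked, stay at (x=2, y=3)
  U (up): (x=2, y=3) -> (x=2, y=2)
  R (right): (x=2, y=2) -> (x=3, y=2)
  D (down): (x=3, y=2) -> (x=3, y=3)
Final: (x=3, y=3)

Answer: Final position: (x=3, y=3)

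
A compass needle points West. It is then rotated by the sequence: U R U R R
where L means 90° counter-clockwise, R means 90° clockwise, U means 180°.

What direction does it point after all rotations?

Answer: Final heading: South

Derivation:
Start: West
  U (U-turn (180°)) -> East
  R (right (90° clockwise)) -> South
  U (U-turn (180°)) -> North
  R (right (90° clockwise)) -> East
  R (right (90° clockwise)) -> South
Final: South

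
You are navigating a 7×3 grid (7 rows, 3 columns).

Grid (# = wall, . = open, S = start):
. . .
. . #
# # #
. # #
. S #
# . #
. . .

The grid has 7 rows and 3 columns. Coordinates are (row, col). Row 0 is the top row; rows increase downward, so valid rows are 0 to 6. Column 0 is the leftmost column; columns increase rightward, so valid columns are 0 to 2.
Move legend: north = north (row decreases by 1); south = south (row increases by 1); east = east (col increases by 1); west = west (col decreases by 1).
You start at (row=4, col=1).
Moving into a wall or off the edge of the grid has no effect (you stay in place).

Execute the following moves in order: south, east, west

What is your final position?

Start: (row=4, col=1)
  south (south): (row=4, col=1) -> (row=5, col=1)
  east (east): blocked, stay at (row=5, col=1)
  west (west): blocked, stay at (row=5, col=1)
Final: (row=5, col=1)

Answer: Final position: (row=5, col=1)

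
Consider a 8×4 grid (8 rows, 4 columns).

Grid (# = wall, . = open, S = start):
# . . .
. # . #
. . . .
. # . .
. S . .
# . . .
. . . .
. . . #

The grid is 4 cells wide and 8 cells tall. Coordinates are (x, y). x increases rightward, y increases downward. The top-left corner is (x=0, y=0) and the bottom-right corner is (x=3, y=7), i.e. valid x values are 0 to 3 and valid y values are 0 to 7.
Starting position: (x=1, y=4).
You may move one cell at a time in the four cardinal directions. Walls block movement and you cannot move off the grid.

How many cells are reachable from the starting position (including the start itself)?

Answer: Reachable cells: 26

Derivation:
BFS flood-fill from (x=1, y=4):
  Distance 0: (x=1, y=4)
  Distance 1: (x=0, y=4), (x=2, y=4), (x=1, y=5)
  Distance 2: (x=0, y=3), (x=2, y=3), (x=3, y=4), (x=2, y=5), (x=1, y=6)
  Distance 3: (x=0, y=2), (x=2, y=2), (x=3, y=3), (x=3, y=5), (x=0, y=6), (x=2, y=6), (x=1, y=7)
  Distance 4: (x=0, y=1), (x=2, y=1), (x=1, y=2), (x=3, y=2), (x=3, y=6), (x=0, y=7), (x=2, y=7)
  Distance 5: (x=2, y=0)
  Distance 6: (x=1, y=0), (x=3, y=0)
Total reachable: 26 (grid has 26 open cells total)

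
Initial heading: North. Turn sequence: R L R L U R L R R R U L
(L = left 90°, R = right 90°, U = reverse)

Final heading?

Answer: Final heading: South

Derivation:
Start: North
  R (right (90° clockwise)) -> East
  L (left (90° counter-clockwise)) -> North
  R (right (90° clockwise)) -> East
  L (left (90° counter-clockwise)) -> North
  U (U-turn (180°)) -> South
  R (right (90° clockwise)) -> West
  L (left (90° counter-clockwise)) -> South
  R (right (90° clockwise)) -> West
  R (right (90° clockwise)) -> North
  R (right (90° clockwise)) -> East
  U (U-turn (180°)) -> West
  L (left (90° counter-clockwise)) -> South
Final: South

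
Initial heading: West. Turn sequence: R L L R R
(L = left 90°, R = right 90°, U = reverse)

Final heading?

Answer: Final heading: North

Derivation:
Start: West
  R (right (90° clockwise)) -> North
  L (left (90° counter-clockwise)) -> West
  L (left (90° counter-clockwise)) -> South
  R (right (90° clockwise)) -> West
  R (right (90° clockwise)) -> North
Final: North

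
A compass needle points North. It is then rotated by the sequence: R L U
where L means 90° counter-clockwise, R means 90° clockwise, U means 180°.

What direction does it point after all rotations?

Start: North
  R (right (90° clockwise)) -> East
  L (left (90° counter-clockwise)) -> North
  U (U-turn (180°)) -> South
Final: South

Answer: Final heading: South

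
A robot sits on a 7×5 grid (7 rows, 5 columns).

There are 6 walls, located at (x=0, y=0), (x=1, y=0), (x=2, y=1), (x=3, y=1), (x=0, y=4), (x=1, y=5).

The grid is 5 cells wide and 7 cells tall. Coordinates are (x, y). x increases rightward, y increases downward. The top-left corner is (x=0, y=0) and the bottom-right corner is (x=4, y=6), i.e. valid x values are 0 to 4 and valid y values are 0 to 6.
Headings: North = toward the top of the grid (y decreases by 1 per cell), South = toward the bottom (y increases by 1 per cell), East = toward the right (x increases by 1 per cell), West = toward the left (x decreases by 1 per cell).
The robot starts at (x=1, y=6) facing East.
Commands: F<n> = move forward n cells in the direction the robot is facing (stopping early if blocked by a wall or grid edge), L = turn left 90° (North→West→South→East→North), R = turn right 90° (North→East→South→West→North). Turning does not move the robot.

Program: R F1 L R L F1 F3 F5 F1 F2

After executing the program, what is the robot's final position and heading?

Answer: Final position: (x=4, y=6), facing East

Derivation:
Start: (x=1, y=6), facing East
  R: turn right, now facing South
  F1: move forward 0/1 (blocked), now at (x=1, y=6)
  L: turn left, now facing East
  R: turn right, now facing South
  L: turn left, now facing East
  F1: move forward 1, now at (x=2, y=6)
  F3: move forward 2/3 (blocked), now at (x=4, y=6)
  F5: move forward 0/5 (blocked), now at (x=4, y=6)
  F1: move forward 0/1 (blocked), now at (x=4, y=6)
  F2: move forward 0/2 (blocked), now at (x=4, y=6)
Final: (x=4, y=6), facing East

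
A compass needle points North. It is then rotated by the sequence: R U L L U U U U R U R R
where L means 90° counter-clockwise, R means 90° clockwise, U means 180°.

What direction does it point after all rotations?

Answer: Final heading: South

Derivation:
Start: North
  R (right (90° clockwise)) -> East
  U (U-turn (180°)) -> West
  L (left (90° counter-clockwise)) -> South
  L (left (90° counter-clockwise)) -> East
  U (U-turn (180°)) -> West
  U (U-turn (180°)) -> East
  U (U-turn (180°)) -> West
  U (U-turn (180°)) -> East
  R (right (90° clockwise)) -> South
  U (U-turn (180°)) -> North
  R (right (90° clockwise)) -> East
  R (right (90° clockwise)) -> South
Final: South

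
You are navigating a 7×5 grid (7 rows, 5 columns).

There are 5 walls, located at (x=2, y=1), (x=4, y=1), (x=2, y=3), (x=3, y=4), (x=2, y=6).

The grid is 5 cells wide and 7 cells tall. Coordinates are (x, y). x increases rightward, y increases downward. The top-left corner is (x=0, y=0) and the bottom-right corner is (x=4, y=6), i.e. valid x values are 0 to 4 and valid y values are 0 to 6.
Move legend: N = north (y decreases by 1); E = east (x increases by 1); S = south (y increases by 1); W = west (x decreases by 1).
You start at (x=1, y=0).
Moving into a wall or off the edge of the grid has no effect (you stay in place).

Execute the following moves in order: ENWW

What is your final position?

Start: (x=1, y=0)
  E (east): (x=1, y=0) -> (x=2, y=0)
  N (north): blocked, stay at (x=2, y=0)
  W (west): (x=2, y=0) -> (x=1, y=0)
  W (west): (x=1, y=0) -> (x=0, y=0)
Final: (x=0, y=0)

Answer: Final position: (x=0, y=0)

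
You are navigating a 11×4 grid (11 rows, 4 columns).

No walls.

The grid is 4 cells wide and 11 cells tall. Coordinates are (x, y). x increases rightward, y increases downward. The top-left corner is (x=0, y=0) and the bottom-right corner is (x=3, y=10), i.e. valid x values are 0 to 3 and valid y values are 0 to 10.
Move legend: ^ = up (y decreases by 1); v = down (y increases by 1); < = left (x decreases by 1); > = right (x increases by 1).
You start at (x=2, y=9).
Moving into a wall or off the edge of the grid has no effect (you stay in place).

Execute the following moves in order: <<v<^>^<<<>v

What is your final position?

Answer: Final position: (x=1, y=9)

Derivation:
Start: (x=2, y=9)
  < (left): (x=2, y=9) -> (x=1, y=9)
  < (left): (x=1, y=9) -> (x=0, y=9)
  v (down): (x=0, y=9) -> (x=0, y=10)
  < (left): blocked, stay at (x=0, y=10)
  ^ (up): (x=0, y=10) -> (x=0, y=9)
  > (right): (x=0, y=9) -> (x=1, y=9)
  ^ (up): (x=1, y=9) -> (x=1, y=8)
  < (left): (x=1, y=8) -> (x=0, y=8)
  < (left): blocked, stay at (x=0, y=8)
  < (left): blocked, stay at (x=0, y=8)
  > (right): (x=0, y=8) -> (x=1, y=8)
  v (down): (x=1, y=8) -> (x=1, y=9)
Final: (x=1, y=9)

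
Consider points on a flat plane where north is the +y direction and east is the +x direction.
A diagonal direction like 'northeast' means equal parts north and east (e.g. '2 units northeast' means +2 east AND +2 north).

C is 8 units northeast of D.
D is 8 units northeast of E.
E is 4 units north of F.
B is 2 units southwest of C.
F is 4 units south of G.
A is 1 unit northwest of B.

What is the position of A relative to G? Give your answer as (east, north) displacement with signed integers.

Answer: A is at (east=13, north=15) relative to G.

Derivation:
Place G at the origin (east=0, north=0).
  F is 4 units south of G: delta (east=+0, north=-4); F at (east=0, north=-4).
  E is 4 units north of F: delta (east=+0, north=+4); E at (east=0, north=0).
  D is 8 units northeast of E: delta (east=+8, north=+8); D at (east=8, north=8).
  C is 8 units northeast of D: delta (east=+8, north=+8); C at (east=16, north=16).
  B is 2 units southwest of C: delta (east=-2, north=-2); B at (east=14, north=14).
  A is 1 unit northwest of B: delta (east=-1, north=+1); A at (east=13, north=15).
Therefore A relative to G: (east=13, north=15).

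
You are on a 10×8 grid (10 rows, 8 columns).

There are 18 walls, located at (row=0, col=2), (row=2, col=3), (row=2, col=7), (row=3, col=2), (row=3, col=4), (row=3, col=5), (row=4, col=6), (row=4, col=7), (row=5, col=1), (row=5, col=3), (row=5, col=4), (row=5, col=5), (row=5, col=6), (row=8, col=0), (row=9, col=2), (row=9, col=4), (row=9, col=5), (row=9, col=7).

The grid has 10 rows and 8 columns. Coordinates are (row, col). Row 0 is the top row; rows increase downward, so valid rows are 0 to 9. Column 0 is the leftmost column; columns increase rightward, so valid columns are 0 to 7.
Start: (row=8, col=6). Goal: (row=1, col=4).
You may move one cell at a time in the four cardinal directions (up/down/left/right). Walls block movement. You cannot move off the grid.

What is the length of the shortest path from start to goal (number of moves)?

Answer: Shortest path length: 15

Derivation:
BFS from (row=8, col=6) until reaching (row=1, col=4):
  Distance 0: (row=8, col=6)
  Distance 1: (row=7, col=6), (row=8, col=5), (row=8, col=7), (row=9, col=6)
  Distance 2: (row=6, col=6), (row=7, col=5), (row=7, col=7), (row=8, col=4)
  Distance 3: (row=6, col=5), (row=6, col=7), (row=7, col=4), (row=8, col=3)
  Distance 4: (row=5, col=7), (row=6, col=4), (row=7, col=3), (row=8, col=2), (row=9, col=3)
  Distance 5: (row=6, col=3), (row=7, col=2), (row=8, col=1)
  Distance 6: (row=6, col=2), (row=7, col=1), (row=9, col=1)
  Distance 7: (row=5, col=2), (row=6, col=1), (row=7, col=0), (row=9, col=0)
  Distance 8: (row=4, col=2), (row=6, col=0)
  Distance 9: (row=4, col=1), (row=4, col=3), (row=5, col=0)
  Distance 10: (row=3, col=1), (row=3, col=3), (row=4, col=0), (row=4, col=4)
  Distance 11: (row=2, col=1), (row=3, col=0), (row=4, col=5)
  Distance 12: (row=1, col=1), (row=2, col=0), (row=2, col=2)
  Distance 13: (row=0, col=1), (row=1, col=0), (row=1, col=2)
  Distance 14: (row=0, col=0), (row=1, col=3)
  Distance 15: (row=0, col=3), (row=1, col=4)  <- goal reached here
One shortest path (15 moves): (row=8, col=6) -> (row=8, col=5) -> (row=8, col=4) -> (row=8, col=3) -> (row=8, col=2) -> (row=7, col=2) -> (row=6, col=2) -> (row=5, col=2) -> (row=4, col=2) -> (row=4, col=1) -> (row=3, col=1) -> (row=2, col=1) -> (row=2, col=2) -> (row=1, col=2) -> (row=1, col=3) -> (row=1, col=4)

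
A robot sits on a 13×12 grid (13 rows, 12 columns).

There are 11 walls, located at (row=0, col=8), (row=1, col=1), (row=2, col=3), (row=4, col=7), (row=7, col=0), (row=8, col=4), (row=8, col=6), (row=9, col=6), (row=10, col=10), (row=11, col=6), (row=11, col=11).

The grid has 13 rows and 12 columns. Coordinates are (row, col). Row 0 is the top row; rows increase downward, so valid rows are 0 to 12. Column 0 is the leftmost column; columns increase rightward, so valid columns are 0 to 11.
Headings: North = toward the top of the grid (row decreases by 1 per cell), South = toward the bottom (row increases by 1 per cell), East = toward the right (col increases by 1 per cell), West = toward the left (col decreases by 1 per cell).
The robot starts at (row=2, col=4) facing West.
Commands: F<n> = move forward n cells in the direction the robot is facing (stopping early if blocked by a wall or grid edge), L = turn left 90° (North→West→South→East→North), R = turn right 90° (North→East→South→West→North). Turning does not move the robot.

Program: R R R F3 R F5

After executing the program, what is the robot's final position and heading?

Answer: Final position: (row=5, col=0), facing West

Derivation:
Start: (row=2, col=4), facing West
  R: turn right, now facing North
  R: turn right, now facing East
  R: turn right, now facing South
  F3: move forward 3, now at (row=5, col=4)
  R: turn right, now facing West
  F5: move forward 4/5 (blocked), now at (row=5, col=0)
Final: (row=5, col=0), facing West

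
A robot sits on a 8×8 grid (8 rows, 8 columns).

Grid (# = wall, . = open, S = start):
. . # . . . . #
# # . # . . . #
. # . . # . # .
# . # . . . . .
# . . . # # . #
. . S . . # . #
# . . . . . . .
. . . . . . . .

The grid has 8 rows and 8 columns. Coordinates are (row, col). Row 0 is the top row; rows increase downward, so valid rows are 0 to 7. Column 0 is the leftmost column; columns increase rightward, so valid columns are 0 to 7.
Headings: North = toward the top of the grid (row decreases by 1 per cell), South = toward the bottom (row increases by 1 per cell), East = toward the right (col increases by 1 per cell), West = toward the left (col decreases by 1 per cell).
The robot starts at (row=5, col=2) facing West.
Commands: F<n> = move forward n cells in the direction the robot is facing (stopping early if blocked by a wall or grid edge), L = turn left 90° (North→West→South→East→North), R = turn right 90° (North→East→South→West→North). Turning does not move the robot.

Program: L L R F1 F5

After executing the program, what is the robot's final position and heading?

Start: (row=5, col=2), facing West
  L: turn left, now facing South
  L: turn left, now facing East
  R: turn right, now facing South
  F1: move forward 1, now at (row=6, col=2)
  F5: move forward 1/5 (blocked), now at (row=7, col=2)
Final: (row=7, col=2), facing South

Answer: Final position: (row=7, col=2), facing South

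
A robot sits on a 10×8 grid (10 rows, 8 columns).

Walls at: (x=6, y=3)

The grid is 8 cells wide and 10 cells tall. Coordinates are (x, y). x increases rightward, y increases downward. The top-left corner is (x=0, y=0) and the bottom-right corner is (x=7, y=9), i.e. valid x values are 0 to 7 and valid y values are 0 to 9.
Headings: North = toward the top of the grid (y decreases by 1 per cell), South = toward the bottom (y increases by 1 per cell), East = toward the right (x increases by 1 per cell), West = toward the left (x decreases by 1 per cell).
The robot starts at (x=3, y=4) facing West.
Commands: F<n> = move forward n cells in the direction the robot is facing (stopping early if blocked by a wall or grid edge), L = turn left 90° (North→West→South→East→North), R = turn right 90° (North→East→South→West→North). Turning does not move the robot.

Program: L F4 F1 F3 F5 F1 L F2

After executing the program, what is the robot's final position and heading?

Answer: Final position: (x=5, y=9), facing East

Derivation:
Start: (x=3, y=4), facing West
  L: turn left, now facing South
  F4: move forward 4, now at (x=3, y=8)
  F1: move forward 1, now at (x=3, y=9)
  F3: move forward 0/3 (blocked), now at (x=3, y=9)
  F5: move forward 0/5 (blocked), now at (x=3, y=9)
  F1: move forward 0/1 (blocked), now at (x=3, y=9)
  L: turn left, now facing East
  F2: move forward 2, now at (x=5, y=9)
Final: (x=5, y=9), facing East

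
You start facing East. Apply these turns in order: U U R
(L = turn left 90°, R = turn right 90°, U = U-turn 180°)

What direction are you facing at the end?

Start: East
  U (U-turn (180°)) -> West
  U (U-turn (180°)) -> East
  R (right (90° clockwise)) -> South
Final: South

Answer: Final heading: South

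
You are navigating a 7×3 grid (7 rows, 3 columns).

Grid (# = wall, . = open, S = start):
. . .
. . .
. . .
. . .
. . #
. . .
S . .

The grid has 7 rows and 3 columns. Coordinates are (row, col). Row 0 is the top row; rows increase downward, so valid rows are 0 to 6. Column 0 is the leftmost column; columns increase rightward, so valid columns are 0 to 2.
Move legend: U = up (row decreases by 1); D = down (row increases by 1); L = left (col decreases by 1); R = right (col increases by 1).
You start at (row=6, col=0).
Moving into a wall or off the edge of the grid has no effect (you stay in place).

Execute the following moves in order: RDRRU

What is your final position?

Start: (row=6, col=0)
  R (right): (row=6, col=0) -> (row=6, col=1)
  D (down): blocked, stay at (row=6, col=1)
  R (right): (row=6, col=1) -> (row=6, col=2)
  R (right): blocked, stay at (row=6, col=2)
  U (up): (row=6, col=2) -> (row=5, col=2)
Final: (row=5, col=2)

Answer: Final position: (row=5, col=2)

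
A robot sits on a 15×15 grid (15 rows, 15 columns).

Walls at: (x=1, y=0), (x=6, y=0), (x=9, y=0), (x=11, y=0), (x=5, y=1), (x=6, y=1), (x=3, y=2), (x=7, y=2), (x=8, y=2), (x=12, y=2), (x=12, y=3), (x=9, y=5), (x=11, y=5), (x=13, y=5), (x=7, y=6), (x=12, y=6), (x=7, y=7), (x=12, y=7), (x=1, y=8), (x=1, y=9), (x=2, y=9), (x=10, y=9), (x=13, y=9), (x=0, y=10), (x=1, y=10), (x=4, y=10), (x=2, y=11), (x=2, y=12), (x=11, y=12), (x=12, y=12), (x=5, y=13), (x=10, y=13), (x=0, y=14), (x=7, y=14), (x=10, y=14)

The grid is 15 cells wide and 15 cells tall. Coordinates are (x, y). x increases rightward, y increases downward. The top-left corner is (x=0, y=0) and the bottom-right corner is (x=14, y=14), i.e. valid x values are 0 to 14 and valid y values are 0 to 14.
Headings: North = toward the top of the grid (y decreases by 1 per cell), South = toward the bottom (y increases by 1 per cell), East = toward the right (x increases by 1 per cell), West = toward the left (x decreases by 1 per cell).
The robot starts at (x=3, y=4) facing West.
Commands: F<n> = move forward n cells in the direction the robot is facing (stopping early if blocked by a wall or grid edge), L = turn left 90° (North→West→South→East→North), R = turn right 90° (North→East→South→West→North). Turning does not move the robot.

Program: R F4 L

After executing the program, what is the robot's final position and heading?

Start: (x=3, y=4), facing West
  R: turn right, now facing North
  F4: move forward 1/4 (blocked), now at (x=3, y=3)
  L: turn left, now facing West
Final: (x=3, y=3), facing West

Answer: Final position: (x=3, y=3), facing West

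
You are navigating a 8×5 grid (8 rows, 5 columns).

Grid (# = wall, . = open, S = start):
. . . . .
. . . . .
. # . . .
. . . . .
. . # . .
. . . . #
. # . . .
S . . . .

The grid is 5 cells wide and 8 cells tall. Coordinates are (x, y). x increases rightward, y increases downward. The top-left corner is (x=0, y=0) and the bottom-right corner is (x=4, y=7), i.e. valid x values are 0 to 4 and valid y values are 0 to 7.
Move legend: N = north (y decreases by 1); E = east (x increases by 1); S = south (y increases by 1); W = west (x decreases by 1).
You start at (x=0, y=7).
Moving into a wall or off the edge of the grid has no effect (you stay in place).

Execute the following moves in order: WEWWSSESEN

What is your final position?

Answer: Final position: (x=2, y=6)

Derivation:
Start: (x=0, y=7)
  W (west): blocked, stay at (x=0, y=7)
  E (east): (x=0, y=7) -> (x=1, y=7)
  W (west): (x=1, y=7) -> (x=0, y=7)
  W (west): blocked, stay at (x=0, y=7)
  S (south): blocked, stay at (x=0, y=7)
  S (south): blocked, stay at (x=0, y=7)
  E (east): (x=0, y=7) -> (x=1, y=7)
  S (south): blocked, stay at (x=1, y=7)
  E (east): (x=1, y=7) -> (x=2, y=7)
  N (north): (x=2, y=7) -> (x=2, y=6)
Final: (x=2, y=6)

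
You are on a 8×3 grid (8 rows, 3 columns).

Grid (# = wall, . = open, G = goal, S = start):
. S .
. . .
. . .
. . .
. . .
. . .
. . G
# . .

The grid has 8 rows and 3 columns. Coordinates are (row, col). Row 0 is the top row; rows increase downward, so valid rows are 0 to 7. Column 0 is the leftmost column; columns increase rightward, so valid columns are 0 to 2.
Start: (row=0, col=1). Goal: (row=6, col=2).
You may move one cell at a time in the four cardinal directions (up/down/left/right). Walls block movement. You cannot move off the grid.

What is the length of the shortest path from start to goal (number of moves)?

BFS from (row=0, col=1) until reaching (row=6, col=2):
  Distance 0: (row=0, col=1)
  Distance 1: (row=0, col=0), (row=0, col=2), (row=1, col=1)
  Distance 2: (row=1, col=0), (row=1, col=2), (row=2, col=1)
  Distance 3: (row=2, col=0), (row=2, col=2), (row=3, col=1)
  Distance 4: (row=3, col=0), (row=3, col=2), (row=4, col=1)
  Distance 5: (row=4, col=0), (row=4, col=2), (row=5, col=1)
  Distance 6: (row=5, col=0), (row=5, col=2), (row=6, col=1)
  Distance 7: (row=6, col=0), (row=6, col=2), (row=7, col=1)  <- goal reached here
One shortest path (7 moves): (row=0, col=1) -> (row=0, col=2) -> (row=1, col=2) -> (row=2, col=2) -> (row=3, col=2) -> (row=4, col=2) -> (row=5, col=2) -> (row=6, col=2)

Answer: Shortest path length: 7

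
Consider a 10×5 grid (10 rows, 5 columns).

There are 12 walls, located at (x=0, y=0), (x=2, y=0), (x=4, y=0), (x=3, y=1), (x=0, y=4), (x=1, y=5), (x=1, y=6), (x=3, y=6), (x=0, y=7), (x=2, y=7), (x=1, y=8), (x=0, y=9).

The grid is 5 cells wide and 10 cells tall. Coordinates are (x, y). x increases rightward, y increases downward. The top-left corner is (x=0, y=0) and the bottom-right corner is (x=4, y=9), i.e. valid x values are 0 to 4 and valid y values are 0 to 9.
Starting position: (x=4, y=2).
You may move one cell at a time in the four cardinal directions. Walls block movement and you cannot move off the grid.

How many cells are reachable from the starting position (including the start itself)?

Answer: Reachable cells: 33

Derivation:
BFS flood-fill from (x=4, y=2):
  Distance 0: (x=4, y=2)
  Distance 1: (x=4, y=1), (x=3, y=2), (x=4, y=3)
  Distance 2: (x=2, y=2), (x=3, y=3), (x=4, y=4)
  Distance 3: (x=2, y=1), (x=1, y=2), (x=2, y=3), (x=3, y=4), (x=4, y=5)
  Distance 4: (x=1, y=1), (x=0, y=2), (x=1, y=3), (x=2, y=4), (x=3, y=5), (x=4, y=6)
  Distance 5: (x=1, y=0), (x=0, y=1), (x=0, y=3), (x=1, y=4), (x=2, y=5), (x=4, y=7)
  Distance 6: (x=2, y=6), (x=3, y=7), (x=4, y=8)
  Distance 7: (x=3, y=8), (x=4, y=9)
  Distance 8: (x=2, y=8), (x=3, y=9)
  Distance 9: (x=2, y=9)
  Distance 10: (x=1, y=9)
Total reachable: 33 (grid has 38 open cells total)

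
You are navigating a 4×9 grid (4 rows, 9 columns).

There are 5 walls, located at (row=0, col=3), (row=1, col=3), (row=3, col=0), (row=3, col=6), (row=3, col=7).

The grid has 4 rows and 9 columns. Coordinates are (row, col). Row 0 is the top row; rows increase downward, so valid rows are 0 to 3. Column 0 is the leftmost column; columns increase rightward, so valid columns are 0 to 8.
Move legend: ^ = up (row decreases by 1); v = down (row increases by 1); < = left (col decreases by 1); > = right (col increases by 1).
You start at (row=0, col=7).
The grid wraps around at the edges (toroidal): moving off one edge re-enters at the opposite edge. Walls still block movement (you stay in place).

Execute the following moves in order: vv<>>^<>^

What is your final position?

Answer: Final position: (row=0, col=8)

Derivation:
Start: (row=0, col=7)
  v (down): (row=0, col=7) -> (row=1, col=7)
  v (down): (row=1, col=7) -> (row=2, col=7)
  < (left): (row=2, col=7) -> (row=2, col=6)
  > (right): (row=2, col=6) -> (row=2, col=7)
  > (right): (row=2, col=7) -> (row=2, col=8)
  ^ (up): (row=2, col=8) -> (row=1, col=8)
  < (left): (row=1, col=8) -> (row=1, col=7)
  > (right): (row=1, col=7) -> (row=1, col=8)
  ^ (up): (row=1, col=8) -> (row=0, col=8)
Final: (row=0, col=8)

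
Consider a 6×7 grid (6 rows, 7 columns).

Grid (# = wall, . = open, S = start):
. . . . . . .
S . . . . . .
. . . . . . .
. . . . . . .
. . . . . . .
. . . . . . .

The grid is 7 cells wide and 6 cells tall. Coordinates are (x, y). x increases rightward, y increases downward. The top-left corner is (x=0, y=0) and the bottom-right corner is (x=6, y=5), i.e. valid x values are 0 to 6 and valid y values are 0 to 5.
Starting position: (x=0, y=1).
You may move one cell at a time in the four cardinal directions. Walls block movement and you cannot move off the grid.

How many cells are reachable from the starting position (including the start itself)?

BFS flood-fill from (x=0, y=1):
  Distance 0: (x=0, y=1)
  Distance 1: (x=0, y=0), (x=1, y=1), (x=0, y=2)
  Distance 2: (x=1, y=0), (x=2, y=1), (x=1, y=2), (x=0, y=3)
  Distance 3: (x=2, y=0), (x=3, y=1), (x=2, y=2), (x=1, y=3), (x=0, y=4)
  Distance 4: (x=3, y=0), (x=4, y=1), (x=3, y=2), (x=2, y=3), (x=1, y=4), (x=0, y=5)
  Distance 5: (x=4, y=0), (x=5, y=1), (x=4, y=2), (x=3, y=3), (x=2, y=4), (x=1, y=5)
  Distance 6: (x=5, y=0), (x=6, y=1), (x=5, y=2), (x=4, y=3), (x=3, y=4), (x=2, y=5)
  Distance 7: (x=6, y=0), (x=6, y=2), (x=5, y=3), (x=4, y=4), (x=3, y=5)
  Distance 8: (x=6, y=3), (x=5, y=4), (x=4, y=5)
  Distance 9: (x=6, y=4), (x=5, y=5)
  Distance 10: (x=6, y=5)
Total reachable: 42 (grid has 42 open cells total)

Answer: Reachable cells: 42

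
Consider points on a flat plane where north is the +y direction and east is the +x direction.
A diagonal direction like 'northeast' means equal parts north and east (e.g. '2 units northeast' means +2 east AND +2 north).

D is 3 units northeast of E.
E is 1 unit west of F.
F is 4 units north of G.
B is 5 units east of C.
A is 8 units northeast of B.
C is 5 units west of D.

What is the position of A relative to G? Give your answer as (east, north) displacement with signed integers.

Answer: A is at (east=10, north=15) relative to G.

Derivation:
Place G at the origin (east=0, north=0).
  F is 4 units north of G: delta (east=+0, north=+4); F at (east=0, north=4).
  E is 1 unit west of F: delta (east=-1, north=+0); E at (east=-1, north=4).
  D is 3 units northeast of E: delta (east=+3, north=+3); D at (east=2, north=7).
  C is 5 units west of D: delta (east=-5, north=+0); C at (east=-3, north=7).
  B is 5 units east of C: delta (east=+5, north=+0); B at (east=2, north=7).
  A is 8 units northeast of B: delta (east=+8, north=+8); A at (east=10, north=15).
Therefore A relative to G: (east=10, north=15).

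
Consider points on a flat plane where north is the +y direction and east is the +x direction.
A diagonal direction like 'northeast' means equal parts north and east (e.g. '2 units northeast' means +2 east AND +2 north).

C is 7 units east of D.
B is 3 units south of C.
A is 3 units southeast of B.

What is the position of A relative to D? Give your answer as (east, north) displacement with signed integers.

Answer: A is at (east=10, north=-6) relative to D.

Derivation:
Place D at the origin (east=0, north=0).
  C is 7 units east of D: delta (east=+7, north=+0); C at (east=7, north=0).
  B is 3 units south of C: delta (east=+0, north=-3); B at (east=7, north=-3).
  A is 3 units southeast of B: delta (east=+3, north=-3); A at (east=10, north=-6).
Therefore A relative to D: (east=10, north=-6).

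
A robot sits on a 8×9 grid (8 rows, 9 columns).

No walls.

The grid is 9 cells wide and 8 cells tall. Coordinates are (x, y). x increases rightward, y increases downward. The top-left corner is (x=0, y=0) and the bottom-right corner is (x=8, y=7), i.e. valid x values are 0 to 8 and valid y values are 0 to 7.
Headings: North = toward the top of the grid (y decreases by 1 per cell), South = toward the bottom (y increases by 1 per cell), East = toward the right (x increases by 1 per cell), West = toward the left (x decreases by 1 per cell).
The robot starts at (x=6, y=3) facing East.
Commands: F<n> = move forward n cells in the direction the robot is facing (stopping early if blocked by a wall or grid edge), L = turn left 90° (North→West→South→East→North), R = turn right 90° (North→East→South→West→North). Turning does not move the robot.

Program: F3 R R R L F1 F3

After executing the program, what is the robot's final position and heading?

Answer: Final position: (x=4, y=3), facing West

Derivation:
Start: (x=6, y=3), facing East
  F3: move forward 2/3 (blocked), now at (x=8, y=3)
  R: turn right, now facing South
  R: turn right, now facing West
  R: turn right, now facing North
  L: turn left, now facing West
  F1: move forward 1, now at (x=7, y=3)
  F3: move forward 3, now at (x=4, y=3)
Final: (x=4, y=3), facing West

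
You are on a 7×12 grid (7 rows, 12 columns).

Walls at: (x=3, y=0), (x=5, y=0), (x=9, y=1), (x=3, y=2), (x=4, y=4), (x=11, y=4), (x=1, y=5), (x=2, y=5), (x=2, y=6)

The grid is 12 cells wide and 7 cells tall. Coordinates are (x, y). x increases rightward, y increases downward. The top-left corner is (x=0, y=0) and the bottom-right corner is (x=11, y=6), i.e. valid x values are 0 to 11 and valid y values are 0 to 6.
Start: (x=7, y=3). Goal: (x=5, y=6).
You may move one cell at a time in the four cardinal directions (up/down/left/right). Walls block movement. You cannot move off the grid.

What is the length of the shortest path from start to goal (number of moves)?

Answer: Shortest path length: 5

Derivation:
BFS from (x=7, y=3) until reaching (x=5, y=6):
  Distance 0: (x=7, y=3)
  Distance 1: (x=7, y=2), (x=6, y=3), (x=8, y=3), (x=7, y=4)
  Distance 2: (x=7, y=1), (x=6, y=2), (x=8, y=2), (x=5, y=3), (x=9, y=3), (x=6, y=4), (x=8, y=4), (x=7, y=5)
  Distance 3: (x=7, y=0), (x=6, y=1), (x=8, y=1), (x=5, y=2), (x=9, y=2), (x=4, y=3), (x=10, y=3), (x=5, y=4), (x=9, y=4), (x=6, y=5), (x=8, y=5), (x=7, y=6)
  Distance 4: (x=6, y=0), (x=8, y=0), (x=5, y=1), (x=4, y=2), (x=10, y=2), (x=3, y=3), (x=11, y=3), (x=10, y=4), (x=5, y=5), (x=9, y=5), (x=6, y=6), (x=8, y=6)
  Distance 5: (x=9, y=0), (x=4, y=1), (x=10, y=1), (x=11, y=2), (x=2, y=3), (x=3, y=4), (x=4, y=5), (x=10, y=5), (x=5, y=6), (x=9, y=6)  <- goal reached here
One shortest path (5 moves): (x=7, y=3) -> (x=6, y=3) -> (x=5, y=3) -> (x=5, y=4) -> (x=5, y=5) -> (x=5, y=6)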